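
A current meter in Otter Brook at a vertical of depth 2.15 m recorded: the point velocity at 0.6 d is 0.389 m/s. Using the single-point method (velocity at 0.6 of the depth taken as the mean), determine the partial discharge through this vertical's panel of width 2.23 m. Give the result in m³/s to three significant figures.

1.87 m³/s

v̄ = v₀.₆ = 0.389 m/s
q = v̄ × d × w = 0.3890 × 2.15 × 2.23 = 1.865 m³/s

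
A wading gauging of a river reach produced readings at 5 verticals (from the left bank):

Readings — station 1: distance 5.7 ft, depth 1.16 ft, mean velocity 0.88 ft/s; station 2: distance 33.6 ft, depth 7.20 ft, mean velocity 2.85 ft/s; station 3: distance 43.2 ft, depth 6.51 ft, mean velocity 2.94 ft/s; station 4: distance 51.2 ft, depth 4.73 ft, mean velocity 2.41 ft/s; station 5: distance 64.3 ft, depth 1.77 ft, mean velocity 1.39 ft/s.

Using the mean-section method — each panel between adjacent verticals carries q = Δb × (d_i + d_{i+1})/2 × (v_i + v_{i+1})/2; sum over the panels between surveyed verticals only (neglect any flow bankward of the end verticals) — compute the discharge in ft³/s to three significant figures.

609 ft³/s

Panel 1-2: Δb = 27.9 ft, d̄ = (1.16+7.20)/2 = 4.18, v̄ = (0.88+2.85)/2 = 1.865 → q = 27.9×4.18×1.865 = 217.5 ft³/s
Panel 2-3: Δb = 9.6 ft, d̄ = (7.20+6.51)/2 = 6.855, v̄ = (2.85+2.94)/2 = 2.895 → q = 9.6×6.855×2.895 = 190.5 ft³/s
Panel 3-4: Δb = 8 ft, d̄ = (6.51+4.73)/2 = 5.62, v̄ = (2.94+2.41)/2 = 2.675 → q = 8×5.62×2.675 = 120.3 ft³/s
Panel 4-5: Δb = 13.1 ft, d̄ = (4.73+1.77)/2 = 3.25, v̄ = (2.41+1.39)/2 = 1.9 → q = 13.1×3.25×1.9 = 80.89 ft³/s
Q = Σ q = 609.2 ft³/s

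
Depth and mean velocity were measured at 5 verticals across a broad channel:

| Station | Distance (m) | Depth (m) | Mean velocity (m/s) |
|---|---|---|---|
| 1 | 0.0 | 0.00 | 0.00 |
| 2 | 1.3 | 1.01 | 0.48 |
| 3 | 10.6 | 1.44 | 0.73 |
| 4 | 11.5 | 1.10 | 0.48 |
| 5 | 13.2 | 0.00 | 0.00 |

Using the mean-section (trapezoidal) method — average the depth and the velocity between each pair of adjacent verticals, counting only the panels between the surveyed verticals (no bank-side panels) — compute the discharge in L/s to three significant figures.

Panel 1-2: Δb = 1.3 m, d̄ = (0.00+1.01)/2 = 0.505, v̄ = (0.00+0.48)/2 = 0.24 → q = 1.3×0.505×0.24 = 0.1576 m³/s
Panel 2-3: Δb = 9.3 m, d̄ = (1.01+1.44)/2 = 1.225, v̄ = (0.48+0.73)/2 = 0.605 → q = 9.3×1.225×0.605 = 6.892 m³/s
Panel 3-4: Δb = 0.9 m, d̄ = (1.44+1.10)/2 = 1.27, v̄ = (0.73+0.48)/2 = 0.605 → q = 0.9×1.27×0.605 = 0.6915 m³/s
Panel 4-5: Δb = 1.7 m, d̄ = (1.10+0.00)/2 = 0.55, v̄ = (0.48+0.00)/2 = 0.24 → q = 1.7×0.55×0.24 = 0.2244 m³/s
Q = Σ q = 7.966 m³/s
= 7.966 × 1000 = 7966 L/s

7970 L/s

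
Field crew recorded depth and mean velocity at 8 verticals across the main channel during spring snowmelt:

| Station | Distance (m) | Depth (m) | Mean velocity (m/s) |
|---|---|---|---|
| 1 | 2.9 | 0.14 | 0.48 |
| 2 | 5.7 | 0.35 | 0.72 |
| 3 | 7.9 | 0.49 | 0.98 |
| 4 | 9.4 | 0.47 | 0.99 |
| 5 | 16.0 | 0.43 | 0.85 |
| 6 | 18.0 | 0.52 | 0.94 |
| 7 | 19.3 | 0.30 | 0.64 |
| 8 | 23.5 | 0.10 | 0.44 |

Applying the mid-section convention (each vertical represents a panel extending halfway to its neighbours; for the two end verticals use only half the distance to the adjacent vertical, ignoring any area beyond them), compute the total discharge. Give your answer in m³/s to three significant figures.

w_1 = (5.7 − 2.9)/2 = 1.4 m; q_1 = 0.48 × 0.14 × 1.4 = 0.09408 m³/s
w_2 = (7.9 − 2.9)/2 = 2.5 m; q_2 = 0.72 × 0.35 × 2.5 = 0.6300 m³/s
w_3 = (9.4 − 5.7)/2 = 1.85 m; q_3 = 0.98 × 0.49 × 1.85 = 0.8884 m³/s
w_4 = (16.0 − 7.9)/2 = 4.05 m; q_4 = 0.99 × 0.47 × 4.05 = 1.884 m³/s
w_5 = (18.0 − 9.4)/2 = 4.3 m; q_5 = 0.85 × 0.43 × 4.3 = 1.572 m³/s
w_6 = (19.3 − 16.0)/2 = 1.65 m; q_6 = 0.94 × 0.52 × 1.65 = 0.8065 m³/s
w_7 = (23.5 − 18.0)/2 = 2.75 m; q_7 = 0.64 × 0.30 × 2.75 = 0.5280 m³/s
w_8 = (23.5 − 19.3)/2 = 2.1 m; q_8 = 0.44 × 0.10 × 2.1 = 0.09240 m³/s
Q = Σ qᵢ = 6.495 m³/s

6.50 m³/s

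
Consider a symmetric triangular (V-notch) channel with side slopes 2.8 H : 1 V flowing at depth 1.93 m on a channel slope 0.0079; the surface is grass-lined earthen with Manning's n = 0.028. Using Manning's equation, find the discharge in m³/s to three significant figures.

31.1 m³/s

A = z·y² = 2.8×1.93² = 10.43 m²
P = 2y√(1+z²) = 2×1.93×√(1+2.8²) = 11.48 m
R = A/P = 10.43/11.48 = 0.9088 m
Q = (1/n)·A·R^(2/3)·S^(1/2) = (1/0.028) × 10.43 × 0.9088^(2/3) × 0.0079^(1/2) = 31.06 m³/s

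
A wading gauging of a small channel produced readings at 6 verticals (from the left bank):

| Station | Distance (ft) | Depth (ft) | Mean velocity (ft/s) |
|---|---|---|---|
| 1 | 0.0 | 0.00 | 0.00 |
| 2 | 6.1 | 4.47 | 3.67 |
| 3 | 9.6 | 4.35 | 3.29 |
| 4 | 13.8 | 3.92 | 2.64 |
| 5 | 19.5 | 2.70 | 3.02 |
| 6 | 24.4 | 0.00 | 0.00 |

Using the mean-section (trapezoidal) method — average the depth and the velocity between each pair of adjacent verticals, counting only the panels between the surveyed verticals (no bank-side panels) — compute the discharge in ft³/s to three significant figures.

Panel 1-2: Δb = 6.1 ft, d̄ = (0.00+4.47)/2 = 2.235, v̄ = (0.00+3.67)/2 = 1.835 → q = 6.1×2.235×1.835 = 25.02 ft³/s
Panel 2-3: Δb = 3.5 ft, d̄ = (4.47+4.35)/2 = 4.41, v̄ = (3.67+3.29)/2 = 3.48 → q = 3.5×4.41×3.48 = 53.71 ft³/s
Panel 3-4: Δb = 4.2 ft, d̄ = (4.35+3.92)/2 = 4.135, v̄ = (3.29+2.64)/2 = 2.965 → q = 4.2×4.135×2.965 = 51.49 ft³/s
Panel 4-5: Δb = 5.7 ft, d̄ = (3.92+2.70)/2 = 3.31, v̄ = (2.64+3.02)/2 = 2.83 → q = 5.7×3.31×2.83 = 53.39 ft³/s
Panel 5-6: Δb = 4.9 ft, d̄ = (2.70+0.00)/2 = 1.35, v̄ = (3.02+0.00)/2 = 1.51 → q = 4.9×1.35×1.51 = 9.989 ft³/s
Q = Σ q = 193.6 ft³/s

194 ft³/s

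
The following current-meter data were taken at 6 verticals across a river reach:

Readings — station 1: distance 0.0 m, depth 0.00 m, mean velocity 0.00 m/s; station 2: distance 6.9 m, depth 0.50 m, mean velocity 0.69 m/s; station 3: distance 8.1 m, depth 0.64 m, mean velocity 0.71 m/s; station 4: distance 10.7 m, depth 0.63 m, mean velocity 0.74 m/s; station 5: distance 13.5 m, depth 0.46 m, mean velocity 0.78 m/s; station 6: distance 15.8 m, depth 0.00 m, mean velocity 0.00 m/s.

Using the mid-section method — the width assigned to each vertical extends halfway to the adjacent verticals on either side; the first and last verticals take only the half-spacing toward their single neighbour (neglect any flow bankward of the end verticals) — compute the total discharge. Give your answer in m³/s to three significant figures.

w_2 = (8.1 − 0.0)/2 = 4.05 m; q_2 = 0.69 × 0.50 × 4.05 = 1.397 m³/s
w_3 = (10.7 − 6.9)/2 = 1.9 m; q_3 = 0.71 × 0.64 × 1.9 = 0.8634 m³/s
w_4 = (13.5 − 8.1)/2 = 2.7 m; q_4 = 0.74 × 0.63 × 2.7 = 1.259 m³/s
w_5 = (15.8 − 10.7)/2 = 2.55 m; q_5 = 0.78 × 0.46 × 2.55 = 0.9149 m³/s
Stations 1, 6 contribute zero (depth or velocity is 0).
Q = Σ qᵢ = 4.434 m³/s

4.43 m³/s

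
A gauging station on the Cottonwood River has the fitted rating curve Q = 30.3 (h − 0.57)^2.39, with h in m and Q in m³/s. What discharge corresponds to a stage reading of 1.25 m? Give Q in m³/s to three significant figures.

Q = 30.3 × (1.25 − 0.57)^2.39 = 30.3 × 0.68^2.39 = 12.05 m³/s

12.1 m³/s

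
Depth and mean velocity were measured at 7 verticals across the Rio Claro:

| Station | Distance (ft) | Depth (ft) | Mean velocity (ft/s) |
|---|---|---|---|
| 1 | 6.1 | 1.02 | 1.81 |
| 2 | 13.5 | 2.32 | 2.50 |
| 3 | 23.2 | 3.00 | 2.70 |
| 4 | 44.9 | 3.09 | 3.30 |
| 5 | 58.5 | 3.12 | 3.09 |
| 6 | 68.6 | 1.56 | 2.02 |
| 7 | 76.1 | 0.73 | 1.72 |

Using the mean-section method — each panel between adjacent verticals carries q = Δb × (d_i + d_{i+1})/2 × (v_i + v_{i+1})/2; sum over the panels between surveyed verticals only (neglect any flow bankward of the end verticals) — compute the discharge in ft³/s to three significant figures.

Panel 1-2: Δb = 7.4 ft, d̄ = (1.02+2.32)/2 = 1.67, v̄ = (1.81+2.50)/2 = 2.155 → q = 7.4×1.67×2.155 = 26.63 ft³/s
Panel 2-3: Δb = 9.7 ft, d̄ = (2.32+3.00)/2 = 2.66, v̄ = (2.50+2.70)/2 = 2.6 → q = 9.7×2.66×2.6 = 67.09 ft³/s
Panel 3-4: Δb = 21.7 ft, d̄ = (3.00+3.09)/2 = 3.045, v̄ = (2.70+3.30)/2 = 3 → q = 21.7×3.045×3 = 198.2 ft³/s
Panel 4-5: Δb = 13.6 ft, d̄ = (3.09+3.12)/2 = 3.105, v̄ = (3.30+3.09)/2 = 3.195 → q = 13.6×3.105×3.195 = 134.9 ft³/s
Panel 5-6: Δb = 10.1 ft, d̄ = (3.12+1.56)/2 = 2.34, v̄ = (3.09+2.02)/2 = 2.555 → q = 10.1×2.34×2.555 = 60.38 ft³/s
Panel 6-7: Δb = 7.5 ft, d̄ = (1.56+0.73)/2 = 1.145, v̄ = (2.02+1.72)/2 = 1.87 → q = 7.5×1.145×1.87 = 16.06 ft³/s
Q = Σ q = 503.3 ft³/s

503 ft³/s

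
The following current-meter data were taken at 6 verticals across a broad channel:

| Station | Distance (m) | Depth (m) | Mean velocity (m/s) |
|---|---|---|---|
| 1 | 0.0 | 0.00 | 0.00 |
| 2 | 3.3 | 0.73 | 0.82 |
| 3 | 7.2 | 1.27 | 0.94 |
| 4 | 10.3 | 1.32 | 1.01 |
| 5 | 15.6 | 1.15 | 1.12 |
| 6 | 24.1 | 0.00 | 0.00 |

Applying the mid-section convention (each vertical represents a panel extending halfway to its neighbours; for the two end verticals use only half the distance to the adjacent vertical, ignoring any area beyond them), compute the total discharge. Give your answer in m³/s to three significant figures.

20.8 m³/s

w_2 = (7.2 − 0.0)/2 = 3.6 m; q_2 = 0.82 × 0.73 × 3.6 = 2.155 m³/s
w_3 = (10.3 − 3.3)/2 = 3.5 m; q_3 = 0.94 × 1.27 × 3.5 = 4.178 m³/s
w_4 = (15.6 − 7.2)/2 = 4.2 m; q_4 = 1.01 × 1.32 × 4.2 = 5.599 m³/s
w_5 = (24.1 − 10.3)/2 = 6.9 m; q_5 = 1.12 × 1.15 × 6.9 = 8.887 m³/s
Stations 1, 6 contribute zero (depth or velocity is 0).
Q = Σ qᵢ = 20.82 m³/s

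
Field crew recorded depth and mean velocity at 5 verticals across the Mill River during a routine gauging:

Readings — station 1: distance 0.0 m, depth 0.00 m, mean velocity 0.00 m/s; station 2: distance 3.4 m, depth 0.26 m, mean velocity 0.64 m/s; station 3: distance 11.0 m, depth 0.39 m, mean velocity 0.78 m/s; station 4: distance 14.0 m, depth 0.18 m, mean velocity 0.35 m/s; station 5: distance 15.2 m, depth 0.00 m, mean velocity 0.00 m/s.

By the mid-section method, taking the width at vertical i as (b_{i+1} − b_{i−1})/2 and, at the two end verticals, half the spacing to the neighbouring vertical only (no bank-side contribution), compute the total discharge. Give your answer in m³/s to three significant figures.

2.66 m³/s

w_2 = (11.0 − 0.0)/2 = 5.5 m; q_2 = 0.64 × 0.26 × 5.5 = 0.9152 m³/s
w_3 = (14.0 − 3.4)/2 = 5.3 m; q_3 = 0.78 × 0.39 × 5.3 = 1.612 m³/s
w_4 = (15.2 − 11.0)/2 = 2.1 m; q_4 = 0.35 × 0.18 × 2.1 = 0.1323 m³/s
Stations 1, 5 contribute zero (depth or velocity is 0).
Q = Σ qᵢ = 2.660 m³/s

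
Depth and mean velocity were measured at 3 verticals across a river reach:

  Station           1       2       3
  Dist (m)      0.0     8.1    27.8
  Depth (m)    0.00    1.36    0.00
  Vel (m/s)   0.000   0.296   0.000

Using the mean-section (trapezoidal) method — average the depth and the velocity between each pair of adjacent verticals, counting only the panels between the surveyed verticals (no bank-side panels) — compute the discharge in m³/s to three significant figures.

Panel 1-2: Δb = 8.1 m, d̄ = (0.00+1.36)/2 = 0.68, v̄ = (0.000+0.296)/2 = 0.148 → q = 8.1×0.68×0.148 = 0.8152 m³/s
Panel 2-3: Δb = 19.7 m, d̄ = (1.36+0.00)/2 = 0.68, v̄ = (0.296+0.000)/2 = 0.148 → q = 19.7×0.68×0.148 = 1.983 m³/s
Q = Σ q = 2.798 m³/s

2.80 m³/s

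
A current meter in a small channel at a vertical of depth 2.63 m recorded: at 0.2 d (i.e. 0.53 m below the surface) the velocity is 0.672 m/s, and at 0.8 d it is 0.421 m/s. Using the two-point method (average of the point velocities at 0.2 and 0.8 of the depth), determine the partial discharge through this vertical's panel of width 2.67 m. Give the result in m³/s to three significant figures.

3.84 m³/s

v̄ = (0.672 + 0.421) / 2 = 0.5465 m/s
q = v̄ × d × w = 0.5465 × 2.63 × 2.67 = 3.838 m³/s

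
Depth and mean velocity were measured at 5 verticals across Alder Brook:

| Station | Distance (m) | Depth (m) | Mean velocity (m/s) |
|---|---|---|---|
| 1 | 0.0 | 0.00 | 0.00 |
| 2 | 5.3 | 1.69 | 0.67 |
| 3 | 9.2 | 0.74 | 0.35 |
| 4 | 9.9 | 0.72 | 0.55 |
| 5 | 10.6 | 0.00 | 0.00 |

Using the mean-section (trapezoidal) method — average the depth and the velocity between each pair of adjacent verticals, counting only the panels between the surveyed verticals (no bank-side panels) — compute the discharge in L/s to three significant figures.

4220 L/s

Panel 1-2: Δb = 5.3 m, d̄ = (0.00+1.69)/2 = 0.845, v̄ = (0.00+0.67)/2 = 0.335 → q = 5.3×0.845×0.335 = 1.500 m³/s
Panel 2-3: Δb = 3.9 m, d̄ = (1.69+0.74)/2 = 1.215, v̄ = (0.67+0.35)/2 = 0.51 → q = 3.9×1.215×0.51 = 2.417 m³/s
Panel 3-4: Δb = 0.7 m, d̄ = (0.74+0.72)/2 = 0.73, v̄ = (0.35+0.55)/2 = 0.45 → q = 0.7×0.73×0.45 = 0.2300 m³/s
Panel 4-5: Δb = 0.7 m, d̄ = (0.72+0.00)/2 = 0.36, v̄ = (0.55+0.00)/2 = 0.275 → q = 0.7×0.36×0.275 = 0.06930 m³/s
Q = Σ q = 4.216 m³/s
= 4.216 × 1000 = 4216 L/s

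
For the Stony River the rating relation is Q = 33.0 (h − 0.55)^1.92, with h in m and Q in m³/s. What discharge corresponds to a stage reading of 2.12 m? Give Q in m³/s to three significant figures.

Q = 33.0 × (2.12 − 0.55)^1.92 = 33.0 × 1.57^1.92 = 78.46 m³/s

78.5 m³/s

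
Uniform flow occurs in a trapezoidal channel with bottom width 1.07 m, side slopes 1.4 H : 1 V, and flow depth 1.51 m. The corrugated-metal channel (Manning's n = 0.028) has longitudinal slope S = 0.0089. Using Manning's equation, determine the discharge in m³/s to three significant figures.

13.6 m³/s

A = (b + z·y)·y = (1.07 + 1.4×1.51)×1.51 = 4.808 m²
P = b + 2y√(1+z²) = 1.07 + 2×1.51×√(1+1.4²) = 6.266 m
R = A/P = 4.808/6.266 = 0.7673 m
Q = (1/n)·A·R^(2/3)·S^(1/2) = (1/0.028) × 4.808 × 0.7673^(2/3) × 0.0089^(1/2) = 13.58 m³/s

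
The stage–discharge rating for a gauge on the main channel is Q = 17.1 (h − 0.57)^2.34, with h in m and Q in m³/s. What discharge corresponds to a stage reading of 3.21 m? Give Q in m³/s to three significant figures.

166 m³/s

Q = 17.1 × (3.21 − 0.57)^2.34 = 17.1 × 2.64^2.34 = 165.8 m³/s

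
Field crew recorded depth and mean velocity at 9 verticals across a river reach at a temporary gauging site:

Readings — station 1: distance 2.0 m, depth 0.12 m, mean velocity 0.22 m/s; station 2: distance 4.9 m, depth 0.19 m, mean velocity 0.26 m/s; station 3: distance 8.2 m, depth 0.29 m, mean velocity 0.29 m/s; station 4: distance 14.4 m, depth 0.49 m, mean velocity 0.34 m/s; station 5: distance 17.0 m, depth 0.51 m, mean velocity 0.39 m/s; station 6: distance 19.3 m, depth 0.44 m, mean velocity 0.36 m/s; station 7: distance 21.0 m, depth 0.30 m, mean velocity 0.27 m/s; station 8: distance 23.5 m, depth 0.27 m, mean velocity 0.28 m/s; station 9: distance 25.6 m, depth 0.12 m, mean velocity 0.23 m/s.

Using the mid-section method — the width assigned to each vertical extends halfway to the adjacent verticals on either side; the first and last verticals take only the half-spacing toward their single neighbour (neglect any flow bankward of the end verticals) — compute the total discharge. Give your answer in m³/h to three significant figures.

w_1 = (4.9 − 2.0)/2 = 1.45 m; q_1 = 0.22 × 0.12 × 1.45 = 0.03828 m³/s
w_2 = (8.2 − 2.0)/2 = 3.1 m; q_2 = 0.26 × 0.19 × 3.1 = 0.1531 m³/s
w_3 = (14.4 − 4.9)/2 = 4.75 m; q_3 = 0.29 × 0.29 × 4.75 = 0.3995 m³/s
w_4 = (17.0 − 8.2)/2 = 4.4 m; q_4 = 0.34 × 0.49 × 4.4 = 0.7330 m³/s
w_5 = (19.3 − 14.4)/2 = 2.45 m; q_5 = 0.39 × 0.51 × 2.45 = 0.4873 m³/s
w_6 = (21.0 − 17.0)/2 = 2 m; q_6 = 0.36 × 0.44 × 2 = 0.3168 m³/s
w_7 = (23.5 − 19.3)/2 = 2.1 m; q_7 = 0.27 × 0.30 × 2.1 = 0.1701 m³/s
w_8 = (25.6 − 21.0)/2 = 2.3 m; q_8 = 0.28 × 0.27 × 2.3 = 0.1739 m³/s
w_9 = (25.6 − 23.5)/2 = 1.05 m; q_9 = 0.23 × 0.12 × 1.05 = 0.02898 m³/s
Q = Σ qᵢ = 2.501 m³/s
= 2.501 × 3600 = 9004 m³/h

9000 m³/h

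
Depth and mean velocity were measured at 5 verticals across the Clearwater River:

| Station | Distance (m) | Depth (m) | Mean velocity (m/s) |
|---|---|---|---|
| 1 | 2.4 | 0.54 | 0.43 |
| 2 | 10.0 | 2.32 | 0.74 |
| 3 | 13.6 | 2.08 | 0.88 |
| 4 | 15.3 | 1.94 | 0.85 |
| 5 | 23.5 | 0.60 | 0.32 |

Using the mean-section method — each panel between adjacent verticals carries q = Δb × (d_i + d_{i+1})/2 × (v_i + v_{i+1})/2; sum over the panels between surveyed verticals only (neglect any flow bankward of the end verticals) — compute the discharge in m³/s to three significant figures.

Panel 1-2: Δb = 7.6 m, d̄ = (0.54+2.32)/2 = 1.43, v̄ = (0.43+0.74)/2 = 0.585 → q = 7.6×1.43×0.585 = 6.358 m³/s
Panel 2-3: Δb = 3.6 m, d̄ = (2.32+2.08)/2 = 2.2, v̄ = (0.74+0.88)/2 = 0.81 → q = 3.6×2.2×0.81 = 6.415 m³/s
Panel 3-4: Δb = 1.7 m, d̄ = (2.08+1.94)/2 = 2.01, v̄ = (0.88+0.85)/2 = 0.865 → q = 1.7×2.01×0.865 = 2.956 m³/s
Panel 4-5: Δb = 8.2 m, d̄ = (1.94+0.60)/2 = 1.27, v̄ = (0.85+0.32)/2 = 0.585 → q = 8.2×1.27×0.585 = 6.092 m³/s
Q = Σ q = 21.82 m³/s

21.8 m³/s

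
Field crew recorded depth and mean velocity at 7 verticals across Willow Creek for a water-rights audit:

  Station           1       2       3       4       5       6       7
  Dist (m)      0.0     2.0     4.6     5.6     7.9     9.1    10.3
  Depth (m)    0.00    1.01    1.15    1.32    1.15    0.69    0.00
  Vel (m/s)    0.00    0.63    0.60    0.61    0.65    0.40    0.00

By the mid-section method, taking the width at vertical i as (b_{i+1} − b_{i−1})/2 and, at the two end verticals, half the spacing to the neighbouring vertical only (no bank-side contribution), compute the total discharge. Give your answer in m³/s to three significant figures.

5.67 m³/s

w_2 = (4.6 − 0.0)/2 = 2.3 m; q_2 = 0.63 × 1.01 × 2.3 = 1.463 m³/s
w_3 = (5.6 − 2.0)/2 = 1.8 m; q_3 = 0.60 × 1.15 × 1.8 = 1.242 m³/s
w_4 = (7.9 − 4.6)/2 = 1.65 m; q_4 = 0.61 × 1.32 × 1.65 = 1.329 m³/s
w_5 = (9.1 − 5.6)/2 = 1.75 m; q_5 = 0.65 × 1.15 × 1.75 = 1.308 m³/s
w_6 = (10.3 − 7.9)/2 = 1.2 m; q_6 = 0.40 × 0.69 × 1.2 = 0.3312 m³/s
Stations 1, 7 contribute zero (depth or velocity is 0).
Q = Σ qᵢ = 5.673 m³/s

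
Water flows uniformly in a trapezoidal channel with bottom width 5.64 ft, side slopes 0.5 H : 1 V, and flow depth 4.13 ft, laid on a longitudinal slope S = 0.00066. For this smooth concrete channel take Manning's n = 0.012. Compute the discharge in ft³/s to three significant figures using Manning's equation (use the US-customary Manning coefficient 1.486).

A = (b + z·y)·y = (5.64 + 0.5×4.13)×4.13 = 31.82 ft²
P = b + 2y√(1+z²) = 5.64 + 2×4.13×√(1+0.5²) = 14.87 ft
R = A/P = 31.82/14.87 = 2.139 ft
Q = (1.486/n)·A·R^(2/3)·S^(1/2) = (1.486/0.012) × 31.82 × 2.139^(2/3) × 0.00066^(1/2) = 168.1 ft³/s

168 ft³/s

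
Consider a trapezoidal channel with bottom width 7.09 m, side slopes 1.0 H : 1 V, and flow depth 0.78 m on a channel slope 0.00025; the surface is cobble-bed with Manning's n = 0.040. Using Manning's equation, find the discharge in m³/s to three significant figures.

A = (b + z·y)·y = (7.09 + 1.0×0.78)×0.78 = 6.139 m²
P = b + 2y√(1+z²) = 7.09 + 2×0.78×√(1+1.0²) = 9.296 m
R = A/P = 6.139/9.296 = 0.6603 m
Q = (1/n)·A·R^(2/3)·S^(1/2) = (1/0.040) × 6.139 × 0.6603^(2/3) × 0.00025^(1/2) = 1.840 m³/s

1.84 m³/s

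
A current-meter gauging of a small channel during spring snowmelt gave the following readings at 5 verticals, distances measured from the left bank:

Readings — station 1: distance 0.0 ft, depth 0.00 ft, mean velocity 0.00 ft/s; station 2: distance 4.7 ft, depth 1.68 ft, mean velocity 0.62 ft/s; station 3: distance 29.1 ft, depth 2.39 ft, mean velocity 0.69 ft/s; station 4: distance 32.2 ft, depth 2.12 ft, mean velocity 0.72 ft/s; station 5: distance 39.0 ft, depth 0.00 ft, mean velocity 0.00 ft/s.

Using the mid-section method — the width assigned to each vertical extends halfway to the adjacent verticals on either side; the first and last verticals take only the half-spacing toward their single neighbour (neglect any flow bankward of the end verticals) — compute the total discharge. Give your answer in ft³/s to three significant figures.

w_2 = (29.1 − 0.0)/2 = 14.55 ft; q_2 = 0.62 × 1.68 × 14.55 = 15.16 ft³/s
w_3 = (32.2 − 4.7)/2 = 13.75 ft; q_3 = 0.69 × 2.39 × 13.75 = 22.68 ft³/s
w_4 = (39.0 − 29.1)/2 = 4.95 ft; q_4 = 0.72 × 2.12 × 4.95 = 7.556 ft³/s
Stations 1, 5 contribute zero (depth or velocity is 0).
Q = Σ qᵢ = 45.39 ft³/s

45.4 ft³/s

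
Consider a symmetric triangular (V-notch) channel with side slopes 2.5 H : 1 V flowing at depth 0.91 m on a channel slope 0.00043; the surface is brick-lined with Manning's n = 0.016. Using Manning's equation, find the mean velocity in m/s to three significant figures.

0.730 m/s

A = z·y² = 2.5×0.91² = 2.070 m²
P = 2y√(1+z²) = 2×0.91×√(1+2.5²) = 4.900 m
R = A/P = 2.070/4.900 = 0.4225 m
Q = (1/n)·A·R^(2/3)·S^(1/2) = (1/0.016) × 2.070 × 0.4225^(2/3) × 0.00043^(1/2) = 1.511 m³/s
V = Q/A = 1.511/2.070 = 0.7297 m/s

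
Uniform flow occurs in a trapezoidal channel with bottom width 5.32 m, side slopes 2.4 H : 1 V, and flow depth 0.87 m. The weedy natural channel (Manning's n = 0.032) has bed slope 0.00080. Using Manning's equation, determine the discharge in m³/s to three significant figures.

4.30 m³/s

A = (b + z·y)·y = (5.32 + 2.4×0.87)×0.87 = 6.445 m²
P = b + 2y√(1+z²) = 5.32 + 2×0.87×√(1+2.4²) = 9.844 m
R = A/P = 6.445/9.844 = 0.6547 m
Q = (1/n)·A·R^(2/3)·S^(1/2) = (1/0.032) × 6.445 × 0.6547^(2/3) × 0.00080^(1/2) = 4.295 m³/s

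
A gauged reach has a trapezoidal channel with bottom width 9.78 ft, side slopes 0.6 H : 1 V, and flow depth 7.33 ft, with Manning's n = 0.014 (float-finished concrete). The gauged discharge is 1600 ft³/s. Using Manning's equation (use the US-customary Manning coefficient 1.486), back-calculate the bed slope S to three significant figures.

0.00347

A = (b + z·y)·y = (9.78 + 0.6×7.33)×7.33 = 103.9 ft²
P = b + 2y√(1+z²) = 9.78 + 2×7.33×√(1+0.6²) = 26.88 ft
R = A/P = 103.9/26.88 = 3.867 ft
S = (Q·n / (1.486·A·R^(2/3)))² = (1600×0.014 / (1.486×103.9×2.464))² = 0.003466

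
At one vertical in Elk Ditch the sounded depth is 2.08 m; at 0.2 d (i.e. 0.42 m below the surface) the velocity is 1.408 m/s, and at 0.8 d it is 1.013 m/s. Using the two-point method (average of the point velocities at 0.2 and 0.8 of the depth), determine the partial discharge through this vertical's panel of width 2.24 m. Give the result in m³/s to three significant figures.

v̄ = (1.408 + 1.013) / 2 = 1.211 m/s
q = v̄ × d × w = 1.211 × 2.08 × 2.24 = 5.640 m³/s

5.64 m³/s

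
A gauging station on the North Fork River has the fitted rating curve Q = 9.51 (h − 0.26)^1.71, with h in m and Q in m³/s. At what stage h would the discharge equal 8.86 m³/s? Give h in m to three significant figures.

1.22 m

h − h₀ = (Q/C)^(1/b) = (8.86/9.51)^(1/1.71) = 0.9594 m
h = 0.26 + 0.9594 = 1.219 m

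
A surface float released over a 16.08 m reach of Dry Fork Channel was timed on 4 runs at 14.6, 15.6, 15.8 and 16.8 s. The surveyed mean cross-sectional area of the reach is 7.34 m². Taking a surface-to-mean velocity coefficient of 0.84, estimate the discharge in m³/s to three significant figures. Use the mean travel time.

6.31 m³/s

t̄ = (14.6 + 15.6 + 15.8 + 16.8) / 4 = 15.7 s
v_surface = L / t̄ = 16.08 / 15.7 = 1.024 m/s
v_mean = 0.84 × 1.024 = 0.8603 m/s
Q = A × v_mean = 7.34 × 0.8603 = 6.315 m³/s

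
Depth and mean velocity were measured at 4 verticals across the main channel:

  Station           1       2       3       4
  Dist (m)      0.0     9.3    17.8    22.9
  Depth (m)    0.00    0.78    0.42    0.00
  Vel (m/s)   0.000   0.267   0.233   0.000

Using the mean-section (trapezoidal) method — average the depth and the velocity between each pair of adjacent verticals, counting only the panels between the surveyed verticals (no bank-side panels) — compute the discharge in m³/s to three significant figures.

1.88 m³/s

Panel 1-2: Δb = 9.3 m, d̄ = (0.00+0.78)/2 = 0.39, v̄ = (0.000+0.267)/2 = 0.1335 → q = 9.3×0.39×0.1335 = 0.4842 m³/s
Panel 2-3: Δb = 8.5 m, d̄ = (0.78+0.42)/2 = 0.6, v̄ = (0.267+0.233)/2 = 0.25 → q = 8.5×0.6×0.25 = 1.275 m³/s
Panel 3-4: Δb = 5.1 m, d̄ = (0.42+0.00)/2 = 0.21, v̄ = (0.233+0.000)/2 = 0.1165 → q = 5.1×0.21×0.1165 = 0.1248 m³/s
Q = Σ q = 1.884 m³/s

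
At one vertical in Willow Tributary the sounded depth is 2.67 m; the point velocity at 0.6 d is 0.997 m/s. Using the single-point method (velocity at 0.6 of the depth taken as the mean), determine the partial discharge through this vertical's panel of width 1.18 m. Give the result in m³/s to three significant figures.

3.14 m³/s

v̄ = v₀.₆ = 0.997 m/s
q = v̄ × d × w = 0.9970 × 2.67 × 1.18 = 3.141 m³/s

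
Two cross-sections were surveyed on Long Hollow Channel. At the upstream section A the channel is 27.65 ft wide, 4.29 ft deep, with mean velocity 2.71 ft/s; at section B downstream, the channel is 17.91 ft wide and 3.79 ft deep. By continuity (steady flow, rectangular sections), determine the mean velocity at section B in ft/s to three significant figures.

4.74 ft/s

Q = A₁V₁ = (27.65×4.29) × 2.71 = 321.5 ft³/s
A₂ = 17.91 × 3.79 = 67.88 ft²
V₂ = Q/A₂ = 321.5/67.88 = 4.736 ft/s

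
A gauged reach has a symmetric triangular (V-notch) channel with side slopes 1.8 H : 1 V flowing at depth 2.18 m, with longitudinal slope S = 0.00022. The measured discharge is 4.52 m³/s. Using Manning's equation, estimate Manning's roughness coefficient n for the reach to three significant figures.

0.0272

A = z·y² = 1.8×2.18² = 8.554 m²
P = 2y√(1+z²) = 2×2.18×√(1+1.8²) = 8.978 m
R = A/P = 8.554/8.978 = 0.9528 m
n = (1/Q)·A·R^(2/3)·S^(1/2) = (1/4.52) × 8.554 × 0.9683 × 0.01483 = 0.02718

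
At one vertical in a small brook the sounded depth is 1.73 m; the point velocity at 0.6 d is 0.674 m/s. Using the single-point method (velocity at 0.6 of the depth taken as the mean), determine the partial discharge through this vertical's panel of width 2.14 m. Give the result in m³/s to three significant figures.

2.50 m³/s

v̄ = v₀.₆ = 0.674 m/s
q = v̄ × d × w = 0.6740 × 1.73 × 2.14 = 2.495 m³/s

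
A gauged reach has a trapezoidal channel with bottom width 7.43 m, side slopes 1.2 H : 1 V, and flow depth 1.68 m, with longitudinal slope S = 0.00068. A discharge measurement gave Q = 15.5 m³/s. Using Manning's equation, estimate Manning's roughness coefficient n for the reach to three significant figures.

A = (b + z·y)·y = (7.43 + 1.2×1.68)×1.68 = 15.87 m²
P = b + 2y√(1+z²) = 7.43 + 2×1.68×√(1+1.2²) = 12.68 m
R = A/P = 15.87/12.68 = 1.252 m
n = (1/Q)·A·R^(2/3)·S^(1/2) = (1/15.5) × 15.87 × 1.161 × 0.02608 = 0.03101

0.0310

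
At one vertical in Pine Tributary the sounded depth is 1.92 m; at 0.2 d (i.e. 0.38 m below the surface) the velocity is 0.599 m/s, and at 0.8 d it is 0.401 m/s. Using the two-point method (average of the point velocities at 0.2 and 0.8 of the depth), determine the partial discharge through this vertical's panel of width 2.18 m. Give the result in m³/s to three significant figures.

v̄ = (0.599 + 0.401) / 2 = 0.5000 m/s
q = v̄ × d × w = 0.5000 × 1.92 × 2.18 = 2.093 m³/s

2.09 m³/s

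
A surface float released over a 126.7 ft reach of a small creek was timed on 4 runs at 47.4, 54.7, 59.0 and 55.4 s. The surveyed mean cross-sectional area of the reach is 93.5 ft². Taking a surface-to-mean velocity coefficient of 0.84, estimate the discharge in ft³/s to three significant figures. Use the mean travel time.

184 ft³/s

t̄ = (47.4 + 54.7 + 59.0 + 55.4) / 4 = 54.125 s
v_surface = L / t̄ = 126.7 / 54.125 = 2.341 ft/s
v_mean = 0.84 × 2.341 = 1.966 ft/s
Q = A × v_mean = 93.5 × 1.966 = 183.9 ft³/s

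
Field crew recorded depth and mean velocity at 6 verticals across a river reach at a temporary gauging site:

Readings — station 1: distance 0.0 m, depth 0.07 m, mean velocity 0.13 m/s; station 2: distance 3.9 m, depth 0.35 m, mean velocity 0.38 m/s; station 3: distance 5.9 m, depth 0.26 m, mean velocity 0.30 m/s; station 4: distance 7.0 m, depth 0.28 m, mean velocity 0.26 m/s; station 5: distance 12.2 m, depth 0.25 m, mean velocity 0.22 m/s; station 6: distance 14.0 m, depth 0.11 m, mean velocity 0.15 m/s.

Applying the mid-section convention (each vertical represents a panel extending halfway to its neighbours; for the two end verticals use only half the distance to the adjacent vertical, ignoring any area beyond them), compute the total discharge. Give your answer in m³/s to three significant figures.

0.968 m³/s

w_1 = (3.9 − 0.0)/2 = 1.95 m; q_1 = 0.13 × 0.07 × 1.95 = 0.01775 m³/s
w_2 = (5.9 − 0.0)/2 = 2.95 m; q_2 = 0.38 × 0.35 × 2.95 = 0.3924 m³/s
w_3 = (7.0 − 3.9)/2 = 1.55 m; q_3 = 0.30 × 0.26 × 1.55 = 0.1209 m³/s
w_4 = (12.2 − 5.9)/2 = 3.15 m; q_4 = 0.26 × 0.28 × 3.15 = 0.2293 m³/s
w_5 = (14.0 − 7.0)/2 = 3.5 m; q_5 = 0.22 × 0.25 × 3.5 = 0.1925 m³/s
w_6 = (14.0 − 12.2)/2 = 0.9 m; q_6 = 0.15 × 0.11 × 0.9 = 0.01485 m³/s
Q = Σ qᵢ = 0.9677 m³/s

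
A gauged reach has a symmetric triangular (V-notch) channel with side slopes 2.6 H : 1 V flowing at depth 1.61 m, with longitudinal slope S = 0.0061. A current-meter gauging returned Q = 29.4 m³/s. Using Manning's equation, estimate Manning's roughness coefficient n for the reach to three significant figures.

A = z·y² = 2.6×1.61² = 6.739 m²
P = 2y√(1+z²) = 2×1.61×√(1+2.6²) = 8.970 m
R = A/P = 6.739/8.970 = 0.7513 m
n = (1/Q)·A·R^(2/3)·S^(1/2) = (1/29.4) × 6.739 × 0.8265 × 0.07810 = 0.01480

0.0148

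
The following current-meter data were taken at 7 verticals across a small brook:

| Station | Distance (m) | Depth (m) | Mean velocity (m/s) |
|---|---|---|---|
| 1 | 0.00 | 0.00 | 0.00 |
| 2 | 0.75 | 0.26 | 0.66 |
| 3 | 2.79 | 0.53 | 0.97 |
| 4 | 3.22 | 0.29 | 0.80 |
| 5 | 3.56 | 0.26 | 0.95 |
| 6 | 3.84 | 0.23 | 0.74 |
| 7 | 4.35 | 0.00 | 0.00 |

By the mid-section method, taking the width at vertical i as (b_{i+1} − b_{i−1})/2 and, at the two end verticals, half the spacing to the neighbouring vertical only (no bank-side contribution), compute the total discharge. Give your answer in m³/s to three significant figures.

w_2 = (2.79 − 0.00)/2 = 1.395 m; q_2 = 0.66 × 0.26 × 1.395 = 0.2394 m³/s
w_3 = (3.22 − 0.75)/2 = 1.235 m; q_3 = 0.97 × 0.53 × 1.235 = 0.6349 m³/s
w_4 = (3.56 − 2.79)/2 = 0.385 m; q_4 = 0.80 × 0.29 × 0.385 = 0.08932 m³/s
w_5 = (3.84 − 3.22)/2 = 0.31 m; q_5 = 0.95 × 0.26 × 0.31 = 0.07657 m³/s
w_6 = (4.35 − 3.56)/2 = 0.395 m; q_6 = 0.74 × 0.23 × 0.395 = 0.06723 m³/s
Stations 1, 7 contribute zero (depth or velocity is 0).
Q = Σ qᵢ = 1.107 m³/s

1.11 m³/s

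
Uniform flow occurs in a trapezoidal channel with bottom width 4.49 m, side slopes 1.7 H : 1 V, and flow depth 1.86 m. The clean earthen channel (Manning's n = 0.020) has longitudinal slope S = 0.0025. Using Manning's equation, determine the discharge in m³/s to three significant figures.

A = (b + z·y)·y = (4.49 + 1.7×1.86)×1.86 = 14.23 m²
P = b + 2y√(1+z²) = 4.49 + 2×1.86×√(1+1.7²) = 11.83 m
R = A/P = 14.23/11.83 = 1.203 m
Q = (1/n)·A·R^(2/3)·S^(1/2) = (1/0.020) × 14.23 × 1.203^(2/3) × 0.0025^(1/2) = 40.26 m³/s

40.3 m³/s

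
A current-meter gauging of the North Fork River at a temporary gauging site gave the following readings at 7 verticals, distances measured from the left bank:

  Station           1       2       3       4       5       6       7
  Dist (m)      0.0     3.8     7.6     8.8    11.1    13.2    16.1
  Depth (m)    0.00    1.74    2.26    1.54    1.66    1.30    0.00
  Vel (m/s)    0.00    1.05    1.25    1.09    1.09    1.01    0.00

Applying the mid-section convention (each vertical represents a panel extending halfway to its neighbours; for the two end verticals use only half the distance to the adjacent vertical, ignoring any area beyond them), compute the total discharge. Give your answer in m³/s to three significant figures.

w_2 = (7.6 − 0.0)/2 = 3.8 m; q_2 = 1.05 × 1.74 × 3.8 = 6.943 m³/s
w_3 = (8.8 − 3.8)/2 = 2.5 m; q_3 = 1.25 × 2.26 × 2.5 = 7.063 m³/s
w_4 = (11.1 − 7.6)/2 = 1.75 m; q_4 = 1.09 × 1.54 × 1.75 = 2.938 m³/s
w_5 = (13.2 − 8.8)/2 = 2.2 m; q_5 = 1.09 × 1.66 × 2.2 = 3.981 m³/s
w_6 = (16.1 − 11.1)/2 = 2.5 m; q_6 = 1.01 × 1.30 × 2.5 = 3.283 m³/s
Stations 1, 7 contribute zero (depth or velocity is 0).
Q = Σ qᵢ = 24.21 m³/s

24.2 m³/s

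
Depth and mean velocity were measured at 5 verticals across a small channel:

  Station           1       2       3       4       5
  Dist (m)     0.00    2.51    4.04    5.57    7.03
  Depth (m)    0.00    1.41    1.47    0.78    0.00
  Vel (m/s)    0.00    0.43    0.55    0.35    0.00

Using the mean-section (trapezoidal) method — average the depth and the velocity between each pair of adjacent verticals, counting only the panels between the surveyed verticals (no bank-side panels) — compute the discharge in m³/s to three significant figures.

2.33 m³/s

Panel 1-2: Δb = 2.51 m, d̄ = (0.00+1.41)/2 = 0.705, v̄ = (0.00+0.43)/2 = 0.215 → q = 2.51×0.705×0.215 = 0.3805 m³/s
Panel 2-3: Δb = 1.53 m, d̄ = (1.41+1.47)/2 = 1.44, v̄ = (0.43+0.55)/2 = 0.49 → q = 1.53×1.44×0.49 = 1.080 m³/s
Panel 3-4: Δb = 1.53 m, d̄ = (1.47+0.78)/2 = 1.125, v̄ = (0.55+0.35)/2 = 0.45 → q = 1.53×1.125×0.45 = 0.7746 m³/s
Panel 4-5: Δb = 1.46 m, d̄ = (0.78+0.00)/2 = 0.39, v̄ = (0.35+0.00)/2 = 0.175 → q = 1.46×0.39×0.175 = 0.09965 m³/s
Q = Σ q = 2.334 m³/s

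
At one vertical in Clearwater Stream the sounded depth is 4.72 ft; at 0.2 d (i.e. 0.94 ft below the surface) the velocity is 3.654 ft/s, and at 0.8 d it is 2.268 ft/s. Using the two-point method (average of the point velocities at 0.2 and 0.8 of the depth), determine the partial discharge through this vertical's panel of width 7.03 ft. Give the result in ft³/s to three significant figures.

98.3 ft³/s

v̄ = (3.654 + 2.268) / 2 = 2.961 ft/s
q = v̄ × d × w = 2.961 × 4.72 × 7.03 = 98.25 ft³/s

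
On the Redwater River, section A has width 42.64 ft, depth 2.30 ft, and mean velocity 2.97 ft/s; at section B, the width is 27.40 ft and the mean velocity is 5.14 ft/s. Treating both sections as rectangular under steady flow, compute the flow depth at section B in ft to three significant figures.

2.07 ft

Q = A₁V₁ = (42.64×2.30) × 2.97 = 291.3 ft³/s
d₂ = Q/(b₂ V₂) = 291.3/(27.40×5.14) = 2.068 ft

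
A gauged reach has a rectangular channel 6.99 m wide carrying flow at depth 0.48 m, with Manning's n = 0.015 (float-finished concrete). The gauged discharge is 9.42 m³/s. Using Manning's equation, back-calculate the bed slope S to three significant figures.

A = b·y = 6.99 × 0.48 = 3.355 m²
P = b + 2y = 6.99 + 2×0.48 = 7.950 m
R = A/P = 3.355/7.950 = 0.4220 m
S = (Q·n / (1·A·R^(2/3)))² = (9.42×0.015 / (1×3.355×0.5626))² = 0.005602

0.00560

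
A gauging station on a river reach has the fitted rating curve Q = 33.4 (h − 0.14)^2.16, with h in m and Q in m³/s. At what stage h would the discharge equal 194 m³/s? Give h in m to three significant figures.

h − h₀ = (Q/C)^(1/b) = (194/33.4)^(1/2.16) = 2.258 m
h = 0.14 + 2.258 = 2.398 m

2.40 m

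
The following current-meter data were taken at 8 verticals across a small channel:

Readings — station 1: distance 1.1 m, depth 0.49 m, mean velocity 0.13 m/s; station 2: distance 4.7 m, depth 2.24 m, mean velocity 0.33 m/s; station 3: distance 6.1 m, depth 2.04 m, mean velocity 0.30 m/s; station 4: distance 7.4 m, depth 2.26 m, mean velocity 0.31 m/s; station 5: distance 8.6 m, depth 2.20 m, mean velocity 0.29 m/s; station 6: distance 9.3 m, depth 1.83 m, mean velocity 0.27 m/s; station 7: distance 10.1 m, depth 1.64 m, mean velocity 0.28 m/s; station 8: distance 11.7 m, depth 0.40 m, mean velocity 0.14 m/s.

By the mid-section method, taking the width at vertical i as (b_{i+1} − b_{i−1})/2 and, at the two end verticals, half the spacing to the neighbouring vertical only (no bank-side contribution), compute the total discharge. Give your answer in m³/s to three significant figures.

5.24 m³/s

w_1 = (4.7 − 1.1)/2 = 1.8 m; q_1 = 0.13 × 0.49 × 1.8 = 0.1147 m³/s
w_2 = (6.1 − 1.1)/2 = 2.5 m; q_2 = 0.33 × 2.24 × 2.5 = 1.848 m³/s
w_3 = (7.4 − 4.7)/2 = 1.35 m; q_3 = 0.30 × 2.04 × 1.35 = 0.8262 m³/s
w_4 = (8.6 − 6.1)/2 = 1.25 m; q_4 = 0.31 × 2.26 × 1.25 = 0.8758 m³/s
w_5 = (9.3 − 7.4)/2 = 0.95 m; q_5 = 0.29 × 2.20 × 0.95 = 0.6061 m³/s
w_6 = (10.1 − 8.6)/2 = 0.75 m; q_6 = 0.27 × 1.83 × 0.75 = 0.3706 m³/s
w_7 = (11.7 − 9.3)/2 = 1.2 m; q_7 = 0.28 × 1.64 × 1.2 = 0.5510 m³/s
w_8 = (11.7 − 10.1)/2 = 0.8 m; q_8 = 0.14 × 0.40 × 0.8 = 0.04480 m³/s
Q = Σ qᵢ = 5.237 m³/s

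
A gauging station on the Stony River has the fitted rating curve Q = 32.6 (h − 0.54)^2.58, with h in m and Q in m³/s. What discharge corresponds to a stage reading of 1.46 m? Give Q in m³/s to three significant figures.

26.3 m³/s

Q = 32.6 × (1.46 − 0.54)^2.58 = 32.6 × 0.92^2.58 = 26.29 m³/s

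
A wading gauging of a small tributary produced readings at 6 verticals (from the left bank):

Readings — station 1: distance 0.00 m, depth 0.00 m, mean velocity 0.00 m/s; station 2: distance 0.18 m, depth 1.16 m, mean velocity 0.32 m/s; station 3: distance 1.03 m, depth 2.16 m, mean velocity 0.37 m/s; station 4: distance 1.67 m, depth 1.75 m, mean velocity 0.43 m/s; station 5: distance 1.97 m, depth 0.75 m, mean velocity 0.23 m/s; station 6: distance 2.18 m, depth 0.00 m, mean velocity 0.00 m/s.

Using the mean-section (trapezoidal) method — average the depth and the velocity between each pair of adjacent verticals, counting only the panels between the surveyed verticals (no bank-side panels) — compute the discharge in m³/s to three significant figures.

Panel 1-2: Δb = 0.18 m, d̄ = (0.00+1.16)/2 = 0.58, v̄ = (0.00+0.32)/2 = 0.16 → q = 0.18×0.58×0.16 = 0.01670 m³/s
Panel 2-3: Δb = 0.85 m, d̄ = (1.16+2.16)/2 = 1.66, v̄ = (0.32+0.37)/2 = 0.345 → q = 0.85×1.66×0.345 = 0.4868 m³/s
Panel 3-4: Δb = 0.64 m, d̄ = (2.16+1.75)/2 = 1.955, v̄ = (0.37+0.43)/2 = 0.4 → q = 0.64×1.955×0.4 = 0.5005 m³/s
Panel 4-5: Δb = 0.3 m, d̄ = (1.75+0.75)/2 = 1.25, v̄ = (0.43+0.23)/2 = 0.33 → q = 0.3×1.25×0.33 = 0.1238 m³/s
Panel 5-6: Δb = 0.21 m, d̄ = (0.75+0.00)/2 = 0.375, v̄ = (0.23+0.00)/2 = 0.115 → q = 0.21×0.375×0.115 = 0.009056 m³/s
Q = Σ q = 1.137 m³/s

1.14 m³/s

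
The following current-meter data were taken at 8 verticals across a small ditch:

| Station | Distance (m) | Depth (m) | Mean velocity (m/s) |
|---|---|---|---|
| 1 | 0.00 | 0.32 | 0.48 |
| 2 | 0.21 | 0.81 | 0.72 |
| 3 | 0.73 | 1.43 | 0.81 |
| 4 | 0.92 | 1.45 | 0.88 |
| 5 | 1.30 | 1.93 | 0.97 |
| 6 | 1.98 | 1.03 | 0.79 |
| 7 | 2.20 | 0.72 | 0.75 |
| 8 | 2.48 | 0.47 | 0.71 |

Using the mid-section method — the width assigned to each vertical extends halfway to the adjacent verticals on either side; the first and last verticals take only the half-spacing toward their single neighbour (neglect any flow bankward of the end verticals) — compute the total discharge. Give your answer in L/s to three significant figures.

2540 L/s

w_1 = (0.21 − 0.00)/2 = 0.105 m; q_1 = 0.48 × 0.32 × 0.105 = 0.01613 m³/s
w_2 = (0.73 − 0.00)/2 = 0.365 m; q_2 = 0.72 × 0.81 × 0.365 = 0.2129 m³/s
w_3 = (0.92 − 0.21)/2 = 0.355 m; q_3 = 0.81 × 1.43 × 0.355 = 0.4112 m³/s
w_4 = (1.30 − 0.73)/2 = 0.285 m; q_4 = 0.88 × 1.45 × 0.285 = 0.3637 m³/s
w_5 = (1.98 − 0.92)/2 = 0.53 m; q_5 = 0.97 × 1.93 × 0.53 = 0.9922 m³/s
w_6 = (2.20 − 1.30)/2 = 0.45 m; q_6 = 0.79 × 1.03 × 0.45 = 0.3662 m³/s
w_7 = (2.48 − 1.98)/2 = 0.25 m; q_7 = 0.75 × 0.72 × 0.25 = 0.1350 m³/s
w_8 = (2.48 − 2.20)/2 = 0.14 m; q_8 = 0.71 × 0.47 × 0.14 = 0.04672 m³/s
Q = Σ qᵢ = 2.544 m³/s
= 2.544 × 1000 = 2544 L/s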